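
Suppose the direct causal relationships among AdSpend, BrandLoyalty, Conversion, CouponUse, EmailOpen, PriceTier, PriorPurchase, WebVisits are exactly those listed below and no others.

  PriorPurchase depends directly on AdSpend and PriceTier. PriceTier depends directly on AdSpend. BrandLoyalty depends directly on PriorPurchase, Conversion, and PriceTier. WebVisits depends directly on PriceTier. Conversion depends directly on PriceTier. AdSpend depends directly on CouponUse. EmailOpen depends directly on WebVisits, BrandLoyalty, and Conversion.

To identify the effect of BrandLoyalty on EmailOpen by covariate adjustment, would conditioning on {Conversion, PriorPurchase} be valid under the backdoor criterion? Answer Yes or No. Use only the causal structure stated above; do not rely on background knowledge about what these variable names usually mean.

No

Backdoor paths from BrandLoyalty to EmailOpen (paths whose first edge points into BrandLoyalty):
  P1: BrandLoyalty <- PriceTier -> Conversion -> EmailOpen
  P2: BrandLoyalty <- PriceTier -> WebVisits -> EmailOpen
  P3: BrandLoyalty <- Conversion <- PriceTier -> WebVisits -> EmailOpen
  P4: BrandLoyalty <- Conversion -> EmailOpen
  P5: BrandLoyalty <- PriorPurchase <- AdSpend -> PriceTier -> Conversion -> EmailOpen
  P6: BrandLoyalty <- PriorPurchase <- AdSpend -> PriceTier -> WebVisits -> EmailOpen
  P7: BrandLoyalty <- PriorPurchase <- PriceTier -> Conversion -> EmailOpen
  P8: BrandLoyalty <- PriorPurchase <- PriceTier -> WebVisits -> EmailOpen
Condition 1 (no descendant of BrandLoyalty in the set): holds — descendants of BrandLoyalty are {EmailOpen}; none are in {Conversion, PriorPurchase}.
Condition 2 (every backdoor path blocked by {Conversion, PriorPurchase}):
  P1: blocked at chain node Conversion ∈ conditioning set.
  P2: open — no interior node is in the conditioning set.
  P3: blocked at chain node Conversion ∈ conditioning set.
  P4: blocked at fork node Conversion ∈ conditioning set.
  P5: blocked at chain node PriorPurchase ∈ conditioning set.
  P6: blocked at chain node PriorPurchase ∈ conditioning set.
  P7: blocked at chain node PriorPurchase ∈ conditioning set.
  P8: blocked at chain node PriorPurchase ∈ conditioning set.
{Conversion, PriorPurchase} does not satisfy the backdoor criterion.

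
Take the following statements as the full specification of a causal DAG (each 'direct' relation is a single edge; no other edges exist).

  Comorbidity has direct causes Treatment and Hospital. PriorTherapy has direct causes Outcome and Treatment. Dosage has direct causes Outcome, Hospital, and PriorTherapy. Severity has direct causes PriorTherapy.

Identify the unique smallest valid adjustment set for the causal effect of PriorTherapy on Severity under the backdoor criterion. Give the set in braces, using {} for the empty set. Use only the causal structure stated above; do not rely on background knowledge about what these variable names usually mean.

Variables eligible for adjustment (non-descendants of PriorTherapy, excluding PriorTherapy and Severity): {Comorbidity, Hospital, Outcome, Treatment}.
Backdoor paths from PriorTherapy to Severity:
  (none)
With no backdoor paths the empty set already satisfies the criterion, and it is trivially minimal.

{}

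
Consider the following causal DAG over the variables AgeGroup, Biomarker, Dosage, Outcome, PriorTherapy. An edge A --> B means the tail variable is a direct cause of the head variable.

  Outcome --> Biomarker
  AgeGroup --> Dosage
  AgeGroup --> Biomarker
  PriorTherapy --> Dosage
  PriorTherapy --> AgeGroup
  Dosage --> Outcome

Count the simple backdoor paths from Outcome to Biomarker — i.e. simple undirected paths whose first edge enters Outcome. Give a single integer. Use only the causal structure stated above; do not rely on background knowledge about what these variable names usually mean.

A backdoor path from Outcome to Biomarker is any simple undirected path whose first edge points into Outcome (i.e. leaves Outcome via a parent).
Parents of Outcome: {Dosage}.
Enumerating:
  P1: Outcome <- Dosage <- PriorTherapy -> AgeGroup -> Biomarker
  P2: Outcome <- Dosage <- AgeGroup -> Biomarker
That exhausts the simple backdoor paths. Count: 2.

2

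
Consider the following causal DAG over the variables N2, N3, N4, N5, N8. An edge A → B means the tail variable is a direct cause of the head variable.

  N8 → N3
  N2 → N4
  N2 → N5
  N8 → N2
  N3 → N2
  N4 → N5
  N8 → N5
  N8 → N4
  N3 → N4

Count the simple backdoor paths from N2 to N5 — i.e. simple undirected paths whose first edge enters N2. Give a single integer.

A backdoor path from N2 to N5 is any simple undirected path whose first edge points into N2 (i.e. leaves N2 via a parent).
Parents of N2: {N3, N8}.
Enumerating:
  P1: N2 <- N8 -> N3 -> N4 -> N5
  P2: N2 <- N8 -> N4 -> N5
  P3: N2 <- N8 -> N5
  P4: N2 <- N3 <- N8 -> N4 -> N5
  P5: N2 <- N3 <- N8 -> N5
  P6: N2 <- N3 -> N4 <- N8 -> N5
  P7: N2 <- N3 -> N4 -> N5
That exhausts the simple backdoor paths. Count: 7.

7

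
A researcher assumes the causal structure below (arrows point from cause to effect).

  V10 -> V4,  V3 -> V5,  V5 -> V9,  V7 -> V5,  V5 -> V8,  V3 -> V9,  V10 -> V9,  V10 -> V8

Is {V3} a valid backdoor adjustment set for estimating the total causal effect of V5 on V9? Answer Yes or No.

Backdoor paths from V5 to V9 (paths whose first edge points into V5):
  P1: V5 <- V3 -> V9
Condition 1 (no descendant of V5 in the set): holds — descendants of V5 are {V8, V9}; none are in {V3}.
Condition 2 (every backdoor path blocked by {V3}):
  P1: blocked at fork node V3 ∈ conditioning set.
{V3} satisfies the backdoor criterion.

Yes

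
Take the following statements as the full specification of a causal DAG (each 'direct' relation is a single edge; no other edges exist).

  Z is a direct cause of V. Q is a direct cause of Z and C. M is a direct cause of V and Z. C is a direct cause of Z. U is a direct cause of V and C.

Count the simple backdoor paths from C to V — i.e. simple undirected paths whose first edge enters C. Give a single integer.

A backdoor path from C to V is any simple undirected path whose first edge points into C (i.e. leaves C via a parent).
Parents of C: {Q, U}.
Enumerating:
  P1: C <- U -> V
  P2: C <- Q -> Z <- M -> V
  P3: C <- Q -> Z -> V
That exhausts the simple backdoor paths. Count: 3.

3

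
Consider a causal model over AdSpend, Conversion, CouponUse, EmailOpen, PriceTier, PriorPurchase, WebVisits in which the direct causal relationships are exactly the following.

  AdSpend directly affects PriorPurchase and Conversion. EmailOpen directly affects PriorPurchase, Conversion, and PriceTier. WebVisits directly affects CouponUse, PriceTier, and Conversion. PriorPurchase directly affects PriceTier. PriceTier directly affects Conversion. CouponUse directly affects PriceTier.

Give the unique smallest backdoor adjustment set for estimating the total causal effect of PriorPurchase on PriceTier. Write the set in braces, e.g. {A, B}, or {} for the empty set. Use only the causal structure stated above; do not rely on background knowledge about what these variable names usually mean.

Variables eligible for adjustment (non-descendants of PriorPurchase, excluding PriorPurchase and PriceTier): {AdSpend, CouponUse, EmailOpen, WebVisits}.
Backdoor paths from PriorPurchase to PriceTier:
  P1: PriorPurchase <- EmailOpen -> PriceTier
  P2: PriorPurchase <- EmailOpen -> Conversion <- WebVisits -> CouponUse -> PriceTier
  P3: PriorPurchase <- EmailOpen -> Conversion <- WebVisits -> PriceTier
  P4: PriorPurchase <- EmailOpen -> Conversion <- PriceTier
  P5: PriorPurchase <- AdSpend -> Conversion <- WebVisits -> CouponUse -> PriceTier
  P6: PriorPurchase <- AdSpend -> Conversion <- WebVisits -> PriceTier
  P7: PriorPurchase <- AdSpend -> Conversion <- EmailOpen -> PriceTier
  P8: PriorPurchase <- AdSpend -> Conversion <- PriceTier
The empty set is not sufficient: P1 (PriorPurchase <- EmailOpen -> PriceTier) has no collider blocking it and no conditioned non-collider, so it is open.
Try {EmailOpen}:
  P1: blocked at fork node EmailOpen ∈ conditioning set.
  P2: blocked at fork node EmailOpen ∈ conditioning set.
  P3: blocked at fork node EmailOpen ∈ conditioning set.
  P4: blocked at fork node EmailOpen ∈ conditioning set.
  P5: blocked at collider Conversion (neither it nor any descendant is in the conditioning set).
  P6: blocked at collider Conversion (neither it nor any descendant is in the conditioning set).
  P7: blocked at collider Conversion (neither it nor any descendant is in the conditioning set).
  P8: blocked at collider Conversion (neither it nor any descendant is in the conditioning set).
{EmailOpen} contains no descendant of PriorPurchase and blocks every backdoor path.
No other singleton works — e.g. {WebVisits} leaves P1 open — so {EmailOpen} is the unique smallest valid adjustment set.

{EmailOpen}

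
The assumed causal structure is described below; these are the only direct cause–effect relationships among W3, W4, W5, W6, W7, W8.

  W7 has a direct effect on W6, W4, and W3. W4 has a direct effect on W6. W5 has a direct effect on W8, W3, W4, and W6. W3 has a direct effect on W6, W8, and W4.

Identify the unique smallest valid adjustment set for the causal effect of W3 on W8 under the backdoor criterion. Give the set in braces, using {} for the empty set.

Variables eligible for adjustment (non-descendants of W3, excluding W3 and W8): {W5, W7}.
Backdoor paths from W3 to W8:
  P1: W3 <- W7 -> W4 <- W5 -> W8
  P2: W3 <- W7 -> W4 -> W6 <- W5 -> W8
  P3: W3 <- W7 -> W6 <- W5 -> W8
  P4: W3 <- W7 -> W6 <- W4 <- W5 -> W8
  P5: W3 <- W5 -> W8
The empty set is not sufficient: P5 (W3 <- W5 -> W8) has no collider blocking it and no conditioned non-collider, so it is open.
Try {W5}:
  P1: blocked at collider W4 (neither it nor any descendant is in the conditioning set).
  P2: blocked at collider W6 (neither it nor any descendant is in the conditioning set).
  P3: blocked at collider W6 (neither it nor any descendant is in the conditioning set).
  P4: blocked at collider W6 (neither it nor any descendant is in the conditioning set).
  P5: blocked at fork node W5 ∈ conditioning set.
{W5} contains no descendant of W3 and blocks every backdoor path.
No other singleton works — e.g. {W7} leaves P5 open — so {W5} is the unique smallest valid adjustment set.

{W5}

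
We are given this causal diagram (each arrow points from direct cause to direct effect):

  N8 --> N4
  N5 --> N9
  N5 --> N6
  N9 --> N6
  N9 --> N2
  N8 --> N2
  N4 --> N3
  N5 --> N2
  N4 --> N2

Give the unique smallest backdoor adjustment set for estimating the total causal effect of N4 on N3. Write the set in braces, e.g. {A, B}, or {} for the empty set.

Variables eligible for adjustment (non-descendants of N4, excluding N4 and N3): {N5, N6, N8, N9}.
Backdoor paths from N4 to N3:
  (none)
With no backdoor paths the empty set already satisfies the criterion, and it is trivially minimal.

{}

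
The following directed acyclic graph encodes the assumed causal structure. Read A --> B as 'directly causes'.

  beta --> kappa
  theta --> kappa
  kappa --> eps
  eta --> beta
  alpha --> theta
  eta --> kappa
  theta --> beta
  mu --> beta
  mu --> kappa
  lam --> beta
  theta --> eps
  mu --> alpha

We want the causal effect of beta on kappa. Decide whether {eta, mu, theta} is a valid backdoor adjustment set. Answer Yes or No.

Yes

Backdoor paths from beta to kappa (paths whose first edge points into beta):
  P1: beta <- mu -> alpha -> theta -> kappa
  P2: beta <- mu -> alpha -> theta -> eps <- kappa
  P3: beta <- mu -> kappa
  P4: beta <- eta -> kappa
  P5: beta <- theta <- alpha <- mu -> kappa
  P6: beta <- theta -> kappa
  P7: beta <- theta -> eps <- kappa
Condition 1 (no descendant of beta in the set): holds — descendants of beta are {eps, kappa}; none are in {eta, mu, theta}.
Condition 2 (every backdoor path blocked by {eta, mu, theta}):
  P1: blocked at fork node mu ∈ conditioning set.
  P2: blocked at fork node mu ∈ conditioning set.
  P3: blocked at fork node mu ∈ conditioning set.
  P4: blocked at fork node eta ∈ conditioning set.
  P5: blocked at chain node theta ∈ conditioning set.
  P6: blocked at fork node theta ∈ conditioning set.
  P7: blocked at fork node theta ∈ conditioning set.
{eta, mu, theta} satisfies the backdoor criterion.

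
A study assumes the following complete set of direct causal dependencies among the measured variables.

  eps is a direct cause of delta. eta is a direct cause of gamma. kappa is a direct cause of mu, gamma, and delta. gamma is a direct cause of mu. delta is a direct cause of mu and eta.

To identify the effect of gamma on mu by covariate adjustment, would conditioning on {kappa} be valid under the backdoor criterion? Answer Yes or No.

Backdoor paths from gamma to mu (paths whose first edge points into gamma):
  P1: gamma <- kappa -> delta -> mu
  P2: gamma <- kappa -> mu
  P3: gamma <- eta <- delta <- kappa -> mu
  P4: gamma <- eta <- delta -> mu
Condition 1 (no descendant of gamma in the set): holds — descendants of gamma are {mu}; none are in {kappa}.
Condition 2 (every backdoor path blocked by {kappa}):
  P1: blocked at fork node kappa ∈ conditioning set.
  P2: blocked at fork node kappa ∈ conditioning set.
  P3: blocked at fork node kappa ∈ conditioning set.
  P4: open — no interior node is in the conditioning set.
{kappa} does not satisfy the backdoor criterion.

No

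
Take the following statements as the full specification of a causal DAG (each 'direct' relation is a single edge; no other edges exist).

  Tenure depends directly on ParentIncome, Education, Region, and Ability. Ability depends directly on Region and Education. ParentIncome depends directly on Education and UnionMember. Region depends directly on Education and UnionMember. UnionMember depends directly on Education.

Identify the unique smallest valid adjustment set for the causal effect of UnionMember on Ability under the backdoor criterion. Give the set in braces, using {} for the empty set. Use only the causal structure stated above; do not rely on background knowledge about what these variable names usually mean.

Variables eligible for adjustment (non-descendants of UnionMember, excluding UnionMember and Ability): {Education}.
Backdoor paths from UnionMember to Ability:
  P1: UnionMember <- Education -> Region -> Ability
  P2: UnionMember <- Education -> Region -> Tenure <- Ability
  P3: UnionMember <- Education -> ParentIncome -> Tenure <- Region -> Ability
  P4: UnionMember <- Education -> ParentIncome -> Tenure <- Ability
  P5: UnionMember <- Education -> Ability
  P6: UnionMember <- Education -> Tenure <- Region -> Ability
  P7: UnionMember <- Education -> Tenure <- Ability
The empty set is not sufficient: P1 (UnionMember <- Education -> Region -> Ability) has no collider blocking it and no conditioned non-collider, so it is open.
Try {Education}:
  P1: blocked at fork node Education ∈ conditioning set.
  P2: blocked at fork node Education ∈ conditioning set.
  P3: blocked at fork node Education ∈ conditioning set.
  P4: blocked at fork node Education ∈ conditioning set.
  P5: blocked at fork node Education ∈ conditioning set.
  P6: blocked at fork node Education ∈ conditioning set.
  P7: blocked at fork node Education ∈ conditioning set.
{Education} contains no descendant of UnionMember and blocks every backdoor path.
{Education} is the unique smallest valid adjustment set.

{Education}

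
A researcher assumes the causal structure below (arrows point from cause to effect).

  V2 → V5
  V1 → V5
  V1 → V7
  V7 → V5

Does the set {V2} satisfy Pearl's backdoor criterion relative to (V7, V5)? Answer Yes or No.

Backdoor paths from V7 to V5 (paths whose first edge points into V7):
  P1: V7 <- V1 -> V5
Condition 1 (no descendant of V7 in the set): holds — descendants of V7 are {V5}; none are in {V2}.
Condition 2 (every backdoor path blocked by {V2}):
  P1: open — no interior node is in the conditioning set.
{V2} does not satisfy the backdoor criterion.

No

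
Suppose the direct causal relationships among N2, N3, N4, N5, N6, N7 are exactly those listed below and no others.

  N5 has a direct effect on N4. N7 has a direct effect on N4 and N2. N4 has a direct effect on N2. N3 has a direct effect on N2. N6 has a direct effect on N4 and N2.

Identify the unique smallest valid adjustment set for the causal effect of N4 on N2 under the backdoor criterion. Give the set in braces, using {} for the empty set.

Variables eligible for adjustment (non-descendants of N4, excluding N4 and N2): {N3, N5, N6, N7}.
Backdoor paths from N4 to N2:
  P1: N4 <- N6 -> N2
  P2: N4 <- N7 -> N2
The empty set is not sufficient: P1 (N4 <- N6 -> N2) has no collider blocking it and no conditioned non-collider, so it is open.
Try {N6, N7}:
  P1: blocked at fork node N6 ∈ conditioning set.
  P2: blocked at fork node N7 ∈ conditioning set.
{N6, N7} contains no descendant of N4 and blocks every backdoor path.
Every element of {N6, N7} is needed (dropping N6 leaves P1 open; dropping N7 leaves P2 open), so no proper subset is valid.
Among all size-2 subsets of the eligible variables, only {N6, N7} blocks every backdoor path, so it is the unique smallest valid adjustment set.

{N6, N7}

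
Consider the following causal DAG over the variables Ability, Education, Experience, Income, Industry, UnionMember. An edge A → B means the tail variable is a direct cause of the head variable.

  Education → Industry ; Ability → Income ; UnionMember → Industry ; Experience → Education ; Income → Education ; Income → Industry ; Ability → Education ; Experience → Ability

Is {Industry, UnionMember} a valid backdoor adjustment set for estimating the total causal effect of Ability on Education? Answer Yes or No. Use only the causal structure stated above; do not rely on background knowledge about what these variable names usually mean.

Backdoor paths from Ability to Education (paths whose first edge points into Ability):
  P1: Ability <- Experience -> Education
Condition 1 (no descendant of Ability in the set): FAILS — Industry is a descendant of Ability.
Condition 2 (every backdoor path blocked by {Industry, UnionMember}):
  P1: open — no interior node is in the conditioning set.
{Industry, UnionMember} does not satisfy the backdoor criterion.

No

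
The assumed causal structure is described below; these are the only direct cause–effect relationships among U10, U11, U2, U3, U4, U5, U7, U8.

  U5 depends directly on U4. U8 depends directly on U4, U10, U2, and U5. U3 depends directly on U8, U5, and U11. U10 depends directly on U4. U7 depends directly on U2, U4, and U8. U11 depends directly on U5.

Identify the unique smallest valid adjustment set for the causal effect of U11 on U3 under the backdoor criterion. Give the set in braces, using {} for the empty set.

Variables eligible for adjustment (non-descendants of U11, excluding U11 and U3): {U10, U2, U4, U5, U7, U8}.
Backdoor paths from U11 to U3:
  P1: U11 <- U5 <- U4 -> U10 -> U8 -> U3
  P2: U11 <- U5 <- U4 -> U8 -> U3
  P3: U11 <- U5 <- U4 -> U7 <- U2 -> U8 -> U3
  P4: U11 <- U5 <- U4 -> U7 <- U8 -> U3
  P5: U11 <- U5 -> U8 -> U3
  P6: U11 <- U5 -> U3
The empty set is not sufficient: P1 (U11 <- U5 <- U4 -> U10 -> U8 -> U3) has no collider blocking it and no conditioned non-collider, so it is open.
Try {U5}:
  P1: blocked at chain node U5 ∈ conditioning set.
  P2: blocked at chain node U5 ∈ conditioning set.
  P3: blocked at chain node U5 ∈ conditioning set.
  P4: blocked at chain node U5 ∈ conditioning set.
  P5: blocked at fork node U5 ∈ conditioning set.
  P6: blocked at fork node U5 ∈ conditioning set.
{U5} contains no descendant of U11 and blocks every backdoor path.
No other singleton works — e.g. {U2} leaves P1 open — so {U5} is the unique smallest valid adjustment set.

{U5}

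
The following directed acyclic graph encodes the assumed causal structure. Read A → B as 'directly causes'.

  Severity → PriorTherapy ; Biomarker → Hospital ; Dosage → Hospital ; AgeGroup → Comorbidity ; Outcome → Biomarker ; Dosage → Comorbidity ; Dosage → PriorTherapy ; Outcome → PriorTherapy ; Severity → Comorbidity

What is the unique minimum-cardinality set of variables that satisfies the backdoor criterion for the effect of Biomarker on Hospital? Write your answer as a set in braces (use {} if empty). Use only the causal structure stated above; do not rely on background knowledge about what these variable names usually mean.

Variables eligible for adjustment (non-descendants of Biomarker, excluding Biomarker and Hospital): {AgeGroup, Comorbidity, Dosage, Outcome, PriorTherapy, Severity}.
Backdoor paths from Biomarker to Hospital:
  P1: Biomarker <- Outcome -> PriorTherapy <- Dosage -> Hospital
  P2: Biomarker <- Outcome -> PriorTherapy <- Severity -> Comorbidity <- Dosage -> Hospital
Each backdoor path contains an unconditioned collider, so every path is already blocked with the empty conditioning set:
  P1: blocked at collider PriorTherapy (neither it nor any descendant is in the conditioning set).
  P2: blocked at collider PriorTherapy (neither it nor any descendant is in the conditioning set).
The empty set is therefore the unique smallest valid set.

{}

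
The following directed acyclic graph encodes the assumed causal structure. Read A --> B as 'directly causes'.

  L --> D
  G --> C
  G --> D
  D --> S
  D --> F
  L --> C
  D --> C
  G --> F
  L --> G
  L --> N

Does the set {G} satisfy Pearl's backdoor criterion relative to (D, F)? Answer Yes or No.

Yes

Backdoor paths from D to F (paths whose first edge points into D):
  P1: D <- L -> G -> F
  P2: D <- L -> C <- G -> F
  P3: D <- G -> F
Condition 1 (no descendant of D in the set): holds — descendants of D are {C, F, S}; none are in {G}.
Condition 2 (every backdoor path blocked by {G}):
  P1: blocked at chain node G ∈ conditioning set.
  P2: blocked at collider C (neither it nor any descendant is in the conditioning set).
  P3: blocked at fork node G ∈ conditioning set.
{G} satisfies the backdoor criterion.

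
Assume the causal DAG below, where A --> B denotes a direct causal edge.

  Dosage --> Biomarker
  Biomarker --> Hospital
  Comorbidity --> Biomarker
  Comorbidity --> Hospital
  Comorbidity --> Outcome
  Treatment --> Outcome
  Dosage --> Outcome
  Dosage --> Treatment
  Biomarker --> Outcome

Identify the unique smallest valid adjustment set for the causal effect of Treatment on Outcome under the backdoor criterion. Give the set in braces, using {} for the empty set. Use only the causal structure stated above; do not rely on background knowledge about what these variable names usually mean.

Variables eligible for adjustment (non-descendants of Treatment, excluding Treatment and Outcome): {Biomarker, Comorbidity, Dosage, Hospital}.
Backdoor paths from Treatment to Outcome:
  P1: Treatment <- Dosage -> Biomarker <- Comorbidity -> Outcome
  P2: Treatment <- Dosage -> Biomarker -> Outcome
  P3: Treatment <- Dosage -> Biomarker -> Hospital <- Comorbidity -> Outcome
  P4: Treatment <- Dosage -> Outcome
The empty set is not sufficient: P2 (Treatment <- Dosage -> Biomarker -> Outcome) has no collider blocking it and no conditioned non-collider, so it is open.
Try {Dosage}:
  P1: blocked at fork node Dosage ∈ conditioning set.
  P2: blocked at fork node Dosage ∈ conditioning set.
  P3: blocked at fork node Dosage ∈ conditioning set.
  P4: blocked at fork node Dosage ∈ conditioning set.
{Dosage} contains no descendant of Treatment and blocks every backdoor path.
No other singleton works — e.g. {Comorbidity} leaves P2 open — so {Dosage} is the unique smallest valid adjustment set.

{Dosage}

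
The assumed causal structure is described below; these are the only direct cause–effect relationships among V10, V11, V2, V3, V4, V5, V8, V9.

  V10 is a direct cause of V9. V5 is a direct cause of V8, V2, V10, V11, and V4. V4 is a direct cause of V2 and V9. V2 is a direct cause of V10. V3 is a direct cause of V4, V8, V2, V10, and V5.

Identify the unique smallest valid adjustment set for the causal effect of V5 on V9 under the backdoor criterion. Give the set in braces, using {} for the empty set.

Variables eligible for adjustment (non-descendants of V5, excluding V5 and V9): {V3}.
Backdoor paths from V5 to V9:
  P1: V5 <- V3 -> V4 -> V2 -> V10 -> V9
  P2: V5 <- V3 -> V4 -> V9
  P3: V5 <- V3 -> V2 <- V4 -> V9
  P4: V5 <- V3 -> V2 -> V10 -> V9
  P5: V5 <- V3 -> V10 <- V2 <- V4 -> V9
  P6: V5 <- V3 -> V10 -> V9
The empty set is not sufficient: P1 (V5 <- V3 -> V4 -> V2 -> V10 -> V9) has no collider blocking it and no conditioned non-collider, so it is open.
Try {V3}:
  P1: blocked at fork node V3 ∈ conditioning set.
  P2: blocked at fork node V3 ∈ conditioning set.
  P3: blocked at fork node V3 ∈ conditioning set.
  P4: blocked at fork node V3 ∈ conditioning set.
  P5: blocked at fork node V3 ∈ conditioning set.
  P6: blocked at fork node V3 ∈ conditioning set.
{V3} contains no descendant of V5 and blocks every backdoor path.
{V3} is the unique smallest valid adjustment set.

{V3}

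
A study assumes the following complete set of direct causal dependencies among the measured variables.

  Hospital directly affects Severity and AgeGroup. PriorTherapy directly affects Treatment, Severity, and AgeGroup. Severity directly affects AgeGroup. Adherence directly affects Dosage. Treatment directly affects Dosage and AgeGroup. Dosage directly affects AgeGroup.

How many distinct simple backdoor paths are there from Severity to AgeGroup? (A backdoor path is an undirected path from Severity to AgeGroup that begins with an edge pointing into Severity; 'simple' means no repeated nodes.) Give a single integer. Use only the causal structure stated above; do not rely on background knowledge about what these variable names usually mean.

4

A backdoor path from Severity to AgeGroup is any simple undirected path whose first edge points into Severity (i.e. leaves Severity via a parent).
Parents of Severity: {Hospital, PriorTherapy}.
Enumerating:
  P1: Severity <- Hospital -> AgeGroup
  P2: Severity <- PriorTherapy -> Treatment -> Dosage -> AgeGroup
  P3: Severity <- PriorTherapy -> Treatment -> AgeGroup
  P4: Severity <- PriorTherapy -> AgeGroup
That exhausts the simple backdoor paths. Count: 4.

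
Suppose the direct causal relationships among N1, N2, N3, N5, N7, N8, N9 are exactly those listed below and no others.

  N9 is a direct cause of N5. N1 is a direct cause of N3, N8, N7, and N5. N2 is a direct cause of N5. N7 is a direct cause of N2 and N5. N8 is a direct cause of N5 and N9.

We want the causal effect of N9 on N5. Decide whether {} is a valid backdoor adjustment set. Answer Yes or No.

Backdoor paths from N9 to N5 (paths whose first edge points into N9):
  P1: N9 <- N8 <- N1 -> N7 -> N2 -> N5
  P2: N9 <- N8 <- N1 -> N7 -> N5
  P3: N9 <- N8 <- N1 -> N5
  P4: N9 <- N8 -> N5
Condition 1 (no descendant of N9 in the set): holds — descendants of N9 are {N5}; none are in {}.
Condition 2 (every backdoor path blocked by {}):
  P1: open — no interior node is in the conditioning set.
  P2: open — no interior node is in the conditioning set.
  P3: open — no interior node is in the conditioning set.
  P4: open — no interior node is in the conditioning set.
{} does not satisfy the backdoor criterion.

No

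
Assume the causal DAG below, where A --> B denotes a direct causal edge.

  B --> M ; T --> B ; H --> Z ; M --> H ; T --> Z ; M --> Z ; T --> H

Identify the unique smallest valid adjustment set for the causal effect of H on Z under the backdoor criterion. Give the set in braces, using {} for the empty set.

{M, T}

Variables eligible for adjustment (non-descendants of H, excluding H and Z): {B, M, T}.
Backdoor paths from H to Z:
  P1: H <- T -> B -> M -> Z
  P2: H <- T -> Z
  P3: H <- M <- B <- T -> Z
  P4: H <- M -> Z
The empty set is not sufficient: P1 (H <- T -> B -> M -> Z) has no collider blocking it and no conditioned non-collider, so it is open.
Try {M, T}:
  P1: blocked at fork node T ∈ conditioning set.
  P2: blocked at fork node T ∈ conditioning set.
  P3: blocked at chain node M ∈ conditioning set.
  P4: blocked at fork node M ∈ conditioning set.
{M, T} contains no descendant of H and blocks every backdoor path.
Every element of {M, T} is needed (dropping M leaves P4 open; dropping T leaves P2 open), so no proper subset is valid.
Among all size-2 subsets of the eligible variables, only {M, T} blocks every backdoor path, so it is the unique smallest valid adjustment set.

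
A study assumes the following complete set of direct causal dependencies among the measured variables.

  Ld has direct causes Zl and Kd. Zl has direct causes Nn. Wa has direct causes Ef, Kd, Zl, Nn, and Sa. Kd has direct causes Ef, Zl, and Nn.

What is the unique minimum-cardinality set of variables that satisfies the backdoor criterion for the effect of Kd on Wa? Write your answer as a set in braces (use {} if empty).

{Ef, Nn, Zl}

Variables eligible for adjustment (non-descendants of Kd, excluding Kd and Wa): {Ef, Nn, Sa, Zl}.
Backdoor paths from Kd to Wa:
  P1: Kd <- Nn -> Zl -> Wa
  P2: Kd <- Nn -> Wa
  P3: Kd <- Zl <- Nn -> Wa
  P4: Kd <- Zl -> Wa
  P5: Kd <- Ef -> Wa
The empty set is not sufficient: P1 (Kd <- Nn -> Zl -> Wa) has no collider blocking it and no conditioned non-collider, so it is open.
Try {Ef, Nn, Zl}:
  P1: blocked at fork node Nn ∈ conditioning set.
  P2: blocked at fork node Nn ∈ conditioning set.
  P3: blocked at chain node Zl ∈ conditioning set.
  P4: blocked at fork node Zl ∈ conditioning set.
  P5: blocked at fork node Ef ∈ conditioning set.
{Ef, Nn, Zl} contains no descendant of Kd and blocks every backdoor path.
Every element of {Ef, Nn, Zl} is needed (dropping Ef leaves P5 open; dropping Nn leaves P2 open; dropping Zl leaves P4 open), so no proper subset is valid.
Among all size-3 subsets of the eligible variables, only {Ef, Nn, Zl} blocks every backdoor path, so it is the unique smallest valid adjustment set.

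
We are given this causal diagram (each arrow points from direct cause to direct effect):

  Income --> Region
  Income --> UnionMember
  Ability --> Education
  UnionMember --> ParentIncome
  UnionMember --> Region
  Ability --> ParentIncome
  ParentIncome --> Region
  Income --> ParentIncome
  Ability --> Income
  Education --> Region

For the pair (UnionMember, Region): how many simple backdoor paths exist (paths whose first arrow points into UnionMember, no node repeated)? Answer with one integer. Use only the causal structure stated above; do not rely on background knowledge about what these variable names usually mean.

5

A backdoor path from UnionMember to Region is any simple undirected path whose first edge points into UnionMember (i.e. leaves UnionMember via a parent).
Parents of UnionMember: {Income}.
Enumerating:
  P1: UnionMember <- Income <- Ability -> Education -> Region
  P2: UnionMember <- Income <- Ability -> ParentIncome -> Region
  P3: UnionMember <- Income -> ParentIncome <- Ability -> Education -> Region
  P4: UnionMember <- Income -> ParentIncome -> Region
  P5: UnionMember <- Income -> Region
That exhausts the simple backdoor paths. Count: 5.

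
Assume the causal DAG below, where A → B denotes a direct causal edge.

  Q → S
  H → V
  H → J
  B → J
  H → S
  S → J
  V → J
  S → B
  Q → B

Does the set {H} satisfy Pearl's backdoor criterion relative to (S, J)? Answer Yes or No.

Backdoor paths from S to J (paths whose first edge points into S):
  P1: S <- H -> V -> J
  P2: S <- H -> J
  P3: S <- Q -> B -> J
Condition 1 (no descendant of S in the set): holds — descendants of S are {B, J}; none are in {H}.
Condition 2 (every backdoor path blocked by {H}):
  P1: blocked at fork node H ∈ conditioning set.
  P2: blocked at fork node H ∈ conditioning set.
  P3: open — no interior node is in the conditioning set.
{H} does not satisfy the backdoor criterion.

No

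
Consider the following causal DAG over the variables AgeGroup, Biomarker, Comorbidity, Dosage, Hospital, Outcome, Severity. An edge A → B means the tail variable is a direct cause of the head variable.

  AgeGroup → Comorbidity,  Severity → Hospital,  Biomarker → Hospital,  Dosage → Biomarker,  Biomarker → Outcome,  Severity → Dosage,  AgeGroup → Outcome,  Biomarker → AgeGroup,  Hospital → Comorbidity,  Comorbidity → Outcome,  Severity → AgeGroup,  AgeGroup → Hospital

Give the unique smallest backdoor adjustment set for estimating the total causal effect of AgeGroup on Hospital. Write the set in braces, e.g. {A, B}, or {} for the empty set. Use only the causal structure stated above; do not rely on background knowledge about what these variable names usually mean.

Variables eligible for adjustment (non-descendants of AgeGroup, excluding AgeGroup and Hospital): {Biomarker, Dosage, Severity}.
Backdoor paths from AgeGroup to Hospital:
  P1: AgeGroup <- Severity -> Dosage -> Biomarker -> Hospital
  P2: AgeGroup <- Severity -> Dosage -> Biomarker -> Outcome <- Comorbidity <- Hospital
  P3: AgeGroup <- Severity -> Hospital
  P4: AgeGroup <- Biomarker <- Dosage <- Severity -> Hospital
  P5: AgeGroup <- Biomarker -> Hospital
  P6: AgeGroup <- Biomarker -> Outcome <- Comorbidity <- Hospital
The empty set is not sufficient: P1 (AgeGroup <- Severity -> Dosage -> Biomarker -> Hospital) has no collider blocking it and no conditioned non-collider, so it is open.
Try {Biomarker, Severity}:
  P1: blocked at fork node Severity ∈ conditioning set.
  P2: blocked at fork node Severity ∈ conditioning set.
  P3: blocked at fork node Severity ∈ conditioning set.
  P4: blocked at chain node Biomarker ∈ conditioning set.
  P5: blocked at fork node Biomarker ∈ conditioning set.
  P6: blocked at fork node Biomarker ∈ conditioning set.
{Biomarker, Severity} contains no descendant of AgeGroup and blocks every backdoor path.
Every element of {Biomarker, Severity} is needed (dropping Biomarker leaves P5 open; dropping Severity leaves P3 open), so no proper subset is valid.
Among all size-2 subsets of the eligible variables, only {Biomarker, Severity} blocks every backdoor path, so it is the unique smallest valid adjustment set.

{Biomarker, Severity}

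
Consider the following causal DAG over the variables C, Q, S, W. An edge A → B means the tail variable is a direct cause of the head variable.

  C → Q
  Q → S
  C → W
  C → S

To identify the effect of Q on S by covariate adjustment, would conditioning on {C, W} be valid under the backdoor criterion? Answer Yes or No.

Yes

Backdoor paths from Q to S (paths whose first edge points into Q):
  P1: Q <- C -> S
Condition 1 (no descendant of Q in the set): holds — descendants of Q are {S}; none are in {C, W}.
Condition 2 (every backdoor path blocked by {C, W}):
  P1: blocked at fork node C ∈ conditioning set.
{C, W} satisfies the backdoor criterion.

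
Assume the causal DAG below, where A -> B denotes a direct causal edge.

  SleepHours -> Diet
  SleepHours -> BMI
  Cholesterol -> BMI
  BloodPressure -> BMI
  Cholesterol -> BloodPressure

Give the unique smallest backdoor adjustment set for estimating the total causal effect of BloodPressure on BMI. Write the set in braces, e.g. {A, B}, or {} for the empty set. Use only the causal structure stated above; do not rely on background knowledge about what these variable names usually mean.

Variables eligible for adjustment (non-descendants of BloodPressure, excluding BloodPressure and BMI): {Cholesterol, Diet, SleepHours}.
Backdoor paths from BloodPressure to BMI:
  P1: BloodPressure <- Cholesterol -> BMI
The empty set is not sufficient: P1 (BloodPressure <- Cholesterol -> BMI) has no collider blocking it and no conditioned non-collider, so it is open.
Try {Cholesterol}:
  P1: blocked at fork node Cholesterol ∈ conditioning set.
{Cholesterol} contains no descendant of BloodPressure and blocks every backdoor path.
No other singleton works — e.g. {SleepHours} leaves P1 open — so {Cholesterol} is the unique smallest valid adjustment set.

{Cholesterol}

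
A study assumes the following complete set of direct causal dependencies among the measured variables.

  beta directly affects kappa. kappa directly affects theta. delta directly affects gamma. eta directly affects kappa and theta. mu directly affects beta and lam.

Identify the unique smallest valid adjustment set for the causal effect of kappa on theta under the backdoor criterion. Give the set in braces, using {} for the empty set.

{eta}

Variables eligible for adjustment (non-descendants of kappa, excluding kappa and theta): {beta, delta, eta, gamma, lam, mu}.
Backdoor paths from kappa to theta:
  P1: kappa <- eta -> theta
The empty set is not sufficient: P1 (kappa <- eta -> theta) has no collider blocking it and no conditioned non-collider, so it is open.
Try {eta}:
  P1: blocked at fork node eta ∈ conditioning set.
{eta} contains no descendant of kappa and blocks every backdoor path.
No other singleton works — e.g. {mu} leaves P1 open — so {eta} is the unique smallest valid adjustment set.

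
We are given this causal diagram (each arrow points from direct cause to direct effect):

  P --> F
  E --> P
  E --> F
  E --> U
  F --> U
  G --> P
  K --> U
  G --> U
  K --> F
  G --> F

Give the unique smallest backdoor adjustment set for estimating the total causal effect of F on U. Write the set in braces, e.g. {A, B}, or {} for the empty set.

Variables eligible for adjustment (non-descendants of F, excluding F and U): {E, G, K, P}.
Backdoor paths from F to U:
  P1: F <- G -> P <- E -> U
  P2: F <- G -> U
  P3: F <- E -> P <- G -> U
  P4: F <- E -> U
  P5: F <- K -> U
  P6: F <- P <- G -> U
  P7: F <- P <- E -> U
The empty set is not sufficient: P2 (F <- G -> U) has no collider blocking it and no conditioned non-collider, so it is open.
Try {E, G, K}:
  P1: blocked at fork node G ∈ conditioning set.
  P2: blocked at fork node G ∈ conditioning set.
  P3: blocked at fork node E ∈ conditioning set.
  P4: blocked at fork node E ∈ conditioning set.
  P5: blocked at fork node K ∈ conditioning set.
  P6: blocked at fork node G ∈ conditioning set.
  P7: blocked at fork node E ∈ conditioning set.
{E, G, K} contains no descendant of F and blocks every backdoor path.
Every element of {E, G, K} is needed (dropping E leaves P4 open; dropping G leaves P2 open; dropping K leaves P5 open), so no proper subset is valid.
Among all size-3 subsets of the eligible variables, only {E, G, K} blocks every backdoor path, so it is the unique smallest valid adjustment set.

{E, G, K}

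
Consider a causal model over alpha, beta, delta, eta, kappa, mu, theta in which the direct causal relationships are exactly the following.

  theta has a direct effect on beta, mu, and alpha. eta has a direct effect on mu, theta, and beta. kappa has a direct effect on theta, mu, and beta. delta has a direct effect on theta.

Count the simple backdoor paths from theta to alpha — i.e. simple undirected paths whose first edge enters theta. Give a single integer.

A backdoor path from theta to alpha is any simple undirected path whose first edge points into theta (i.e. leaves theta via a parent).
Parents of theta: {delta, eta, kappa}.
No simple path from any parent of theta reaches alpha without revisiting theta, so there are no backdoor paths.

0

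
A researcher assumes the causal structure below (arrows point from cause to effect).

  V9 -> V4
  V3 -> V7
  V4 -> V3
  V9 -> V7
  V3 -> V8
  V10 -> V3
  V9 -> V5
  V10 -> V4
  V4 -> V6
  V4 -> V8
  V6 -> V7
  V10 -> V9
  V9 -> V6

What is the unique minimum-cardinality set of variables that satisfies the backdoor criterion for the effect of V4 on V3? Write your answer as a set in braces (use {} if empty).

{V10}

Variables eligible for adjustment (non-descendants of V4, excluding V4 and V3): {V10, V5, V9}.
Backdoor paths from V4 to V3:
  P1: V4 <- V10 -> V9 -> V6 -> V7 <- V3
  P2: V4 <- V10 -> V9 -> V7 <- V3
  P3: V4 <- V10 -> V3
  P4: V4 <- V9 <- V10 -> V3
  P5: V4 <- V9 -> V6 -> V7 <- V3
  P6: V4 <- V9 -> V7 <- V3
The empty set is not sufficient: P3 (V4 <- V10 -> V3) has no collider blocking it and no conditioned non-collider, so it is open.
Try {V10}:
  P1: blocked at fork node V10 ∈ conditioning set.
  P2: blocked at fork node V10 ∈ conditioning set.
  P3: blocked at fork node V10 ∈ conditioning set.
  P4: blocked at fork node V10 ∈ conditioning set.
  P5: blocked at collider V7 (neither it nor any descendant is in the conditioning set).
  P6: blocked at collider V7 (neither it nor any descendant is in the conditioning set).
{V10} contains no descendant of V4 and blocks every backdoor path.
No other singleton works — e.g. {V9} leaves P3 open — so {V10} is the unique smallest valid adjustment set.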